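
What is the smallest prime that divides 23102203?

23102203 is odd.
Digit sum 13, not divisible by 3.
Ends in 3: not divisible by 5.
7: 23102203 = 7·3300314 + 5
11: 23102203 = 11·2100200 + 3
13: 23102203 = 13·1777092 + 7
17: 23102203 = 17·1358953 + 2
19: 23102203 = 19·1215905 + 8
23: 23102203 = 23·1004443 + 14
29: 23102203 = 29·796627 + 20
31: 23102203 = 31·745232 + 11
37: 23102203 = 37·624383 + 32
41: 23102203 = 41·563468 + 15
43: 23102203 = 43·537260 + 23
47: 23102203 = 47·491536 + 11
53: 23102203 = 53·435890 + 33
59: 23102203 = 59·391562 + 45
61: 23102203 = 61·378724 + 39
67: 23102203 = 67·344809

67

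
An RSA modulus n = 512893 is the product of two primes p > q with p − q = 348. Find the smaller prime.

Since p = q + 348, we have 512893 = q(q + 348), so q² + 348q − 512893 = 0.
Discriminant: 348² + 4·512893 = 121104 + 2051572 = 2172676; √2172676 = 1474.
q = (−348 + 1474)/2 = 563, and p = q + 348 = 911.
Check: 563 · 911 = 512893.

563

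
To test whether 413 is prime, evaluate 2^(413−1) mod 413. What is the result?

359

2^1 ≡ 2 (mod 413)
2^2 ≡ 2^2 = 4 ≡ 4 (mod 413)
2^4 ≡ 4^2 = 16 ≡ 16 (mod 413)
2^8 ≡ 16^2 = 256 ≡ 256 (mod 413)
2^16 ≡ 256^2 = 65536 ≡ 282 (mod 413)
2^32 ≡ 282^2 = 79524 ≡ 228 (mod 413)
2^64 ≡ 228^2 = 51984 ≡ 359 (mod 413)
2^128 ≡ 359^2 = 128881 ≡ 25 (mod 413)
2^256 ≡ 25^2 = 625 ≡ 212 (mod 413)
412 = 256 + 128 + 16 + 8 + 4 in binary powers of 2.
So 2^412 ≡ 212 · 25 · 282 · 256 · 16 ≡ 359 (mod 413).
Since 359 ≠ 1, base 2 is a Fermat witness: 413 is composite.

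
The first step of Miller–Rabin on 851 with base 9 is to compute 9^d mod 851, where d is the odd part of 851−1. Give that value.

851 − 1 = 850 = 2^1 · 425, so d = 425.
9^1 ≡ 9 (mod 851)
9^2 ≡ 9^2 = 81 ≡ 81 (mod 851)
9^4 ≡ 81^2 = 6561 ≡ 604 (mod 851)
9^8 ≡ 604^2 = 364816 ≡ 588 (mod 851)
9^16 ≡ 588^2 = 345744 ≡ 238 (mod 851)
9^32 ≡ 238^2 = 56644 ≡ 478 (mod 851)
9^64 ≡ 478^2 = 228484 ≡ 416 (mod 851)
9^128 ≡ 416^2 = 173056 ≡ 303 (mod 851)
9^256 ≡ 303^2 = 91809 ≡ 752 (mod 851)
425 = 256 + 128 + 32 + 8 + 1 in binary powers of 2.
So 9^425 ≡ 752 · 303 · 478 · 588 · 9 ≡ 303 (mod 851).
Squaring chain: 303; never reaches −1, so base 9 is a Miller–Rabin witness that 851 is composite.

303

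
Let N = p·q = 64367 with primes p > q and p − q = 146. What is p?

337

Since p = q + 146, we have 64367 = q(q + 146), so q² + 146q − 64367 = 0.
Discriminant: 146² + 4·64367 = 21316 + 257468 = 278784; √278784 = 528.
q = (−146 + 528)/2 = 191, and p = q + 146 = 337.
Check: 191 · 337 = 64367.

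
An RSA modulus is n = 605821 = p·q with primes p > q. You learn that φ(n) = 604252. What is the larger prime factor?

φ(n) = (p−1)(q−1) = n − (p+q) + 1, so p + q = 605821 − 604252 + 1 = 1570.
p and q are the roots of t² − 1570t + 605821 = 0.
Discriminant: 1570² − 4·605821 = 2464900 − 2423284 = 41616; √41616 = 204.
q = (1570 − 204)/2 = 683, p = (1570 + 204)/2 = 887.
Check: 683 · 887 = 605821.

887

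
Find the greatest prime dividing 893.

893 = 19 · 47
47 is prime.
So 893 = 19 · 47; the largest prime factor is 47.

47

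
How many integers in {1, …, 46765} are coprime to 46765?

36432

Factor: 46765 = 5 · 47 · 199.
φ(46765) = (5−1) · (47−1) · (199−1) = 4 · 46 · 198 = 36432.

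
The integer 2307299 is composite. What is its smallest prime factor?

31

2307299 is odd.
Digit sum 32, not divisible by 3.
Ends in 9: not divisible by 5.
7: 2307299 = 7·329614 + 1
11: 2307299 = 11·209754 + 5
13: 2307299 = 13·177484 + 7
17: 2307299 = 17·135723 + 8
19: 2307299 = 19·121436 + 15
23: 2307299 = 23·100317 + 8
29: 2307299 = 29·79562 + 1
31: 2307299 = 31·74429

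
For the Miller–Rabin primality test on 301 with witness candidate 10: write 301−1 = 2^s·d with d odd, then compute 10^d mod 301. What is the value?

301 − 1 = 300 = 2^2 · 75, so d = 75.
10^1 ≡ 10 (mod 301)
10^2 ≡ 10^2 = 100 ≡ 100 (mod 301)
10^4 ≡ 100^2 = 10000 ≡ 67 (mod 301)
10^8 ≡ 67^2 = 4489 ≡ 275 (mod 301)
10^16 ≡ 275^2 = 75625 ≡ 74 (mod 301)
10^32 ≡ 74^2 = 5476 ≡ 58 (mod 301)
10^64 ≡ 58^2 = 3364 ≡ 53 (mod 301)
75 = 64 + 8 + 2 + 1 in binary powers of 2.
So 10^75 ≡ 53 · 275 · 100 · 10 ≡ 279 (mod 301).
Squaring chain: 279 → 183; never reaches −1, so base 10 is a Miller–Rabin witness that 301 is composite.

279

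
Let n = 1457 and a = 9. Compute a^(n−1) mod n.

1001

9^1 ≡ 9 (mod 1457)
9^2 ≡ 9^2 = 81 ≡ 81 (mod 1457)
9^4 ≡ 81^2 = 6561 ≡ 733 (mod 1457)
9^8 ≡ 733^2 = 537289 ≡ 1113 (mod 1457)
9^16 ≡ 1113^2 = 1238769 ≡ 319 (mod 1457)
9^32 ≡ 319^2 = 101761 ≡ 1228 (mod 1457)
9^64 ≡ 1228^2 = 1507984 ≡ 1446 (mod 1457)
9^128 ≡ 1446^2 = 2090916 ≡ 121 (mod 1457)
9^256 ≡ 121^2 = 14641 ≡ 71 (mod 1457)
9^512 ≡ 71^2 = 5041 ≡ 670 (mod 1457)
9^1024 ≡ 670^2 = 448900 ≡ 144 (mod 1457)
1456 = 1024 + 256 + 128 + 32 + 16 in binary powers of 2.
So 9^1456 ≡ 144 · 71 · 121 · 1228 · 319 ≡ 1001 (mod 1457).
Since 1001 ≠ 1, base 9 is a Fermat witness: 1457 is composite.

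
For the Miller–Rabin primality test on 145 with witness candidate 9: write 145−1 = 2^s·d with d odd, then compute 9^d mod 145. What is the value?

145 − 1 = 144 = 2^4 · 9, so d = 9.
9^1 ≡ 9 (mod 145)
9^2 ≡ 9^2 = 81 ≡ 81 (mod 145)
9^4 ≡ 81^2 = 6561 ≡ 36 (mod 145)
9^8 ≡ 36^2 = 1296 ≡ 136 (mod 145)
9 = 8 + 1 in binary powers of 2.
So 9^9 ≡ 136 · 9 ≡ 64 (mod 145).
Squaring chain: 64 → 36 → 136 → 81; never reaches −1, so base 9 is a Miller–Rabin witness that 145 is composite.

64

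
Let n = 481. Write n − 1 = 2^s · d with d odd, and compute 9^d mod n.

481 − 1 = 480 = 2^5 · 15, so d = 15.
9^1 ≡ 9 (mod 481)
9^2 ≡ 9^2 = 81 ≡ 81 (mod 481)
9^4 ≡ 81^2 = 6561 ≡ 308 (mod 481)
9^8 ≡ 308^2 = 94864 ≡ 107 (mod 481)
15 = 8 + 4 + 2 + 1 in binary powers of 2.
So 9^15 ≡ 107 · 308 · 81 · 9 ≡ 417 (mod 481).
Squaring chain: 417 → 248 → 417 → 248 → 417; never reaches −1, so base 9 is a Miller–Rabin witness that 481 is composite.

417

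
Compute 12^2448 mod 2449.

12^1 ≡ 12 (mod 2449)
12^2 ≡ 12^2 = 144 ≡ 144 (mod 2449)
12^4 ≡ 144^2 = 20736 ≡ 1144 (mod 2449)
12^8 ≡ 1144^2 = 1308736 ≡ 970 (mod 2449)
12^16 ≡ 970^2 = 940900 ≡ 484 (mod 2449)
12^32 ≡ 484^2 = 234256 ≡ 1601 (mod 2449)
12^64 ≡ 1601^2 = 2563201 ≡ 1547 (mod 2449)
12^128 ≡ 1547^2 = 2393209 ≡ 536 (mod 2449)
12^256 ≡ 536^2 = 287296 ≡ 763 (mod 2449)
12^512 ≡ 763^2 = 582169 ≡ 1756 (mod 2449)
12^1024 ≡ 1756^2 = 3083536 ≡ 245 (mod 2449)
12^2048 ≡ 245^2 = 60025 ≡ 1249 (mod 2449)
2448 = 2048 + 256 + 128 + 16 in binary powers of 2.
So 12^2448 ≡ 1249 · 763 · 536 · 484 ≡ 907 (mod 2449).
Since 907 ≠ 1, base 12 is a Fermat witness: 2449 is composite.

907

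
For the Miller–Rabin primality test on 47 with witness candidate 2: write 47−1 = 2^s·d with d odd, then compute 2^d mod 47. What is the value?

1

47 − 1 = 46 = 2^1 · 23, so d = 23.
2^1 ≡ 2 (mod 47)
2^2 ≡ 2^2 = 4 ≡ 4 (mod 47)
2^4 ≡ 4^2 = 16 ≡ 16 (mod 47)
2^8 ≡ 16^2 = 256 ≡ 21 (mod 47)
2^16 ≡ 21^2 = 441 ≡ 18 (mod 47)
23 = 16 + 4 + 2 + 1 in binary powers of 2.
So 2^23 ≡ 18 · 16 · 4 · 2 ≡ 1 (mod 47).
Since 2^d ≡ 1 (mod 47), base 2 does not prove 47 composite.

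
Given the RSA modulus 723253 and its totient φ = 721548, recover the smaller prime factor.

φ(n) = (p−1)(q−1) = n − (p+q) + 1, so p + q = 723253 − 721548 + 1 = 1706.
p and q are the roots of t² − 1706t + 723253 = 0.
Discriminant: 1706² − 4·723253 = 2910436 − 2893012 = 17424; √17424 = 132.
q = (1706 − 132)/2 = 787, p = (1706 + 132)/2 = 919.
Check: 787 · 919 = 723253.

787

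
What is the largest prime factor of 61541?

61541 = 19 · 3239
3239 = 41 · 79
79 is prime.
So 61541 = 19 · 41 · 79; the largest prime factor is 79.

79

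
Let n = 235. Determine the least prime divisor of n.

235 is odd.
Digit sum 10, not divisible by 3.
Ends in 5: divisible by 5.

5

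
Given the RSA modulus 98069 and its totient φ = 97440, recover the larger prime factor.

349

φ(n) = (p−1)(q−1) = n − (p+q) + 1, so p + q = 98069 − 97440 + 1 = 630.
p and q are the roots of t² − 630t + 98069 = 0.
Discriminant: 630² − 4·98069 = 396900 − 392276 = 4624; √4624 = 68.
q = (630 − 68)/2 = 281, p = (630 + 68)/2 = 349.
Check: 281 · 349 = 98069.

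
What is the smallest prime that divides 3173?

3173 is odd.
Digit sum 14, not divisible by 3.
Ends in 3: not divisible by 5.
7: 3173 = 7·453 + 2
11: 3173 = 11·288 + 5
13: 3173 = 13·244 + 1
17: 3173 = 17·186 + 11
19: 3173 = 19·167

19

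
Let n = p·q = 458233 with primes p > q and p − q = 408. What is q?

Since p = q + 408, we have 458233 = q(q + 408), so q² + 408q − 458233 = 0.
Discriminant: 408² + 4·458233 = 166464 + 1832932 = 1999396; √1999396 = 1414.
q = (−408 + 1414)/2 = 503, and p = q + 408 = 911.
Check: 503 · 911 = 458233.

503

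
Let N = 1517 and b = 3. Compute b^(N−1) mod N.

3^1 ≡ 3 (mod 1517)
3^2 ≡ 3^2 = 9 ≡ 9 (mod 1517)
3^4 ≡ 9^2 = 81 ≡ 81 (mod 1517)
3^8 ≡ 81^2 = 6561 ≡ 493 (mod 1517)
3^16 ≡ 493^2 = 243049 ≡ 329 (mod 1517)
3^32 ≡ 329^2 = 108241 ≡ 534 (mod 1517)
3^64 ≡ 534^2 = 285156 ≡ 1477 (mod 1517)
3^128 ≡ 1477^2 = 2181529 ≡ 83 (mod 1517)
3^256 ≡ 83^2 = 6889 ≡ 821 (mod 1517)
3^512 ≡ 821^2 = 674041 ≡ 493 (mod 1517)
3^1024 ≡ 493^2 = 243049 ≡ 329 (mod 1517)
1516 = 1024 + 256 + 128 + 64 + 32 + 8 + 4 in binary powers of 2.
So 3^1516 ≡ 329 · 821 · 83 · 1477 · 534 · 493 · 81 ≡ 81 (mod 1517).
Since 81 ≠ 1, base 3 is a Fermat witness: 1517 is composite.

81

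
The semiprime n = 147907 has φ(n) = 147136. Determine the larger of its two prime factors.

419

φ(n) = (p−1)(q−1) = n − (p+q) + 1, so p + q = 147907 − 147136 + 1 = 772.
p and q are the roots of t² − 772t + 147907 = 0.
Discriminant: 772² − 4·147907 = 595984 − 591628 = 4356; √4356 = 66.
q = (772 − 66)/2 = 353, p = (772 + 66)/2 = 419.
Check: 353 · 419 = 147907.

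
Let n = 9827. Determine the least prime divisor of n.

9827 is odd.
Digit sum 26, not divisible by 3.
Ends in 7: not divisible by 5.
7: 9827 = 7·1403 + 6
11: 9827 = 11·893 + 4
13: 9827 = 13·755 + 12
17: 9827 = 17·578 + 1
19: 9827 = 19·517 + 4
23: 9827 = 23·427 + 6
29: 9827 = 29·338 + 25
31: 9827 = 31·317

31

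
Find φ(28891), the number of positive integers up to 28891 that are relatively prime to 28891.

Factor: 28891 = 167 · 173.
φ(28891) = (167−1) · (173−1) = 166 · 172 = 28552.

28552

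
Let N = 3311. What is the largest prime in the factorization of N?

3311 = 7 · 473
473 = 11 · 43
43 is prime.
So 3311 = 7 · 11 · 43; the largest prime factor is 43.

43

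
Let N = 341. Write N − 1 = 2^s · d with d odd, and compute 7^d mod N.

341 − 1 = 340 = 2^2 · 85, so d = 85.
7^1 ≡ 7 (mod 341)
7^2 ≡ 7^2 = 49 ≡ 49 (mod 341)
7^4 ≡ 49^2 = 2401 ≡ 14 (mod 341)
7^8 ≡ 14^2 = 196 ≡ 196 (mod 341)
7^16 ≡ 196^2 = 38416 ≡ 224 (mod 341)
7^32 ≡ 224^2 = 50176 ≡ 49 (mod 341)
7^64 ≡ 49^2 = 2401 ≡ 14 (mod 341)
85 = 64 + 16 + 4 + 1 in binary powers of 2.
So 7^85 ≡ 14 · 224 · 14 · 7 ≡ 87 (mod 341).
Squaring chain: 87 → 67; never reaches −1, so base 7 is a Miller–Rabin witness that 341 is composite.

87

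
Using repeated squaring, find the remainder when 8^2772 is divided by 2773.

8^1 ≡ 8 (mod 2773)
8^2 ≡ 8^2 = 64 ≡ 64 (mod 2773)
8^4 ≡ 64^2 = 4096 ≡ 1323 (mod 2773)
8^8 ≡ 1323^2 = 1750329 ≡ 566 (mod 2773)
8^16 ≡ 566^2 = 320356 ≡ 1461 (mod 2773)
8^32 ≡ 1461^2 = 2134521 ≡ 2084 (mod 2773)
8^64 ≡ 2084^2 = 4343056 ≡ 538 (mod 2773)
8^128 ≡ 538^2 = 289444 ≡ 1052 (mod 2773)
8^256 ≡ 1052^2 = 1106704 ≡ 277 (mod 2773)
8^512 ≡ 277^2 = 76729 ≡ 1858 (mod 2773)
8^1024 ≡ 1858^2 = 3452164 ≡ 2552 (mod 2773)
8^2048 ≡ 2552^2 = 6512704 ≡ 1700 (mod 2773)
2772 = 2048 + 512 + 128 + 64 + 16 + 4 in binary powers of 2.
So 8^2772 ≡ 1700 · 1858 · 1052 · 538 · 1461 · 1323 ≡ 1941 (mod 2773).
Since 1941 ≠ 1, base 8 is a Fermat witness: 2773 is composite.

1941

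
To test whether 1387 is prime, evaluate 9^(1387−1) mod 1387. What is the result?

1

9^1 ≡ 9 (mod 1387)
9^2 ≡ 9^2 = 81 ≡ 81 (mod 1387)
9^4 ≡ 81^2 = 6561 ≡ 1013 (mod 1387)
9^8 ≡ 1013^2 = 1026169 ≡ 1176 (mod 1387)
9^16 ≡ 1176^2 = 1382976 ≡ 137 (mod 1387)
9^32 ≡ 137^2 = 18769 ≡ 738 (mod 1387)
9^64 ≡ 738^2 = 544644 ≡ 940 (mod 1387)
9^128 ≡ 940^2 = 883600 ≡ 81 (mod 1387)
9^256 ≡ 81^2 = 6561 ≡ 1013 (mod 1387)
9^512 ≡ 1013^2 = 1026169 ≡ 1176 (mod 1387)
9^1024 ≡ 1176^2 = 1382976 ≡ 137 (mod 1387)
1386 = 1024 + 256 + 64 + 32 + 8 + 2 in binary powers of 2.
So 9^1386 ≡ 137 · 1013 · 940 · 738 · 1176 · 81 ≡ 1 (mod 1387).
Since the result is 1, base 9 gives no evidence that 1387 is composite.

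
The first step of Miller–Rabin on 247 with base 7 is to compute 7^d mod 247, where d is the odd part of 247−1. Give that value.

96

247 − 1 = 246 = 2^1 · 123, so d = 123.
7^1 ≡ 7 (mod 247)
7^2 ≡ 7^2 = 49 ≡ 49 (mod 247)
7^4 ≡ 49^2 = 2401 ≡ 178 (mod 247)
7^8 ≡ 178^2 = 31684 ≡ 68 (mod 247)
7^16 ≡ 68^2 = 4624 ≡ 178 (mod 247)
7^32 ≡ 178^2 = 31684 ≡ 68 (mod 247)
7^64 ≡ 68^2 = 4624 ≡ 178 (mod 247)
123 = 64 + 32 + 16 + 8 + 2 + 1 in binary powers of 2.
So 7^123 ≡ 178 · 68 · 178 · 68 · 49 · 7 ≡ 96 (mod 247).
Squaring chain: 96; never reaches −1, so base 7 is a Miller–Rabin witness that 247 is composite.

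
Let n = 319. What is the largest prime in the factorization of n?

29

319 = 11 · 29
29 is prime.
So 319 = 11 · 29; the largest prime factor is 29.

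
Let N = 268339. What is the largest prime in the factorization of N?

83

268339 = 53 · 5063
5063 = 61 · 83
83 is prime.
So 268339 = 53 · 61 · 83; the largest prime factor is 83.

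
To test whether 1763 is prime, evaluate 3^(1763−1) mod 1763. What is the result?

3^1 ≡ 3 (mod 1763)
3^2 ≡ 3^2 = 9 ≡ 9 (mod 1763)
3^4 ≡ 9^2 = 81 ≡ 81 (mod 1763)
3^8 ≡ 81^2 = 6561 ≡ 1272 (mod 1763)
3^16 ≡ 1272^2 = 1617984 ≡ 1313 (mod 1763)
3^32 ≡ 1313^2 = 1723969 ≡ 1518 (mod 1763)
3^64 ≡ 1518^2 = 2304324 ≡ 83 (mod 1763)
3^128 ≡ 83^2 = 6889 ≡ 1600 (mod 1763)
3^256 ≡ 1600^2 = 2560000 ≡ 124 (mod 1763)
3^512 ≡ 124^2 = 15376 ≡ 1272 (mod 1763)
3^1024 ≡ 1272^2 = 1617984 ≡ 1313 (mod 1763)
1762 = 1024 + 512 + 128 + 64 + 32 + 2 in binary powers of 2.
So 3^1762 ≡ 1313 · 1272 · 1600 · 83 · 1518 · 9 ≡ 583 (mod 1763).
Since 583 ≠ 1, base 3 is a Fermat witness: 1763 is composite.

583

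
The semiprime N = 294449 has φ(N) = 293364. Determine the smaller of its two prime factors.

φ(n) = (p−1)(q−1) = n − (p+q) + 1, so p + q = 294449 − 293364 + 1 = 1086.
p and q are the roots of t² − 1086t + 294449 = 0.
Discriminant: 1086² − 4·294449 = 1179396 − 1177796 = 1600; √1600 = 40.
q = (1086 − 40)/2 = 523, p = (1086 + 40)/2 = 563.
Check: 523 · 563 = 294449.

523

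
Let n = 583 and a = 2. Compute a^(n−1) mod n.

70

2^1 ≡ 2 (mod 583)
2^2 ≡ 2^2 = 4 ≡ 4 (mod 583)
2^4 ≡ 4^2 = 16 ≡ 16 (mod 583)
2^8 ≡ 16^2 = 256 ≡ 256 (mod 583)
2^16 ≡ 256^2 = 65536 ≡ 240 (mod 583)
2^32 ≡ 240^2 = 57600 ≡ 466 (mod 583)
2^64 ≡ 466^2 = 217156 ≡ 280 (mod 583)
2^128 ≡ 280^2 = 78400 ≡ 278 (mod 583)
2^256 ≡ 278^2 = 77284 ≡ 328 (mod 583)
2^512 ≡ 328^2 = 107584 ≡ 312 (mod 583)
582 = 512 + 64 + 4 + 2 in binary powers of 2.
So 2^582 ≡ 312 · 280 · 16 · 4 ≡ 70 (mod 583).
Since 70 ≠ 1, base 2 is a Fermat witness: 583 is composite.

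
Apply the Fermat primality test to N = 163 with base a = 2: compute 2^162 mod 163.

1

2^1 ≡ 2 (mod 163)
2^2 ≡ 2^2 = 4 ≡ 4 (mod 163)
2^4 ≡ 4^2 = 16 ≡ 16 (mod 163)
2^8 ≡ 16^2 = 256 ≡ 93 (mod 163)
2^16 ≡ 93^2 = 8649 ≡ 10 (mod 163)
2^32 ≡ 10^2 = 100 ≡ 100 (mod 163)
2^64 ≡ 100^2 = 10000 ≡ 57 (mod 163)
2^128 ≡ 57^2 = 3249 ≡ 152 (mod 163)
162 = 128 + 32 + 2 in binary powers of 2.
So 2^162 ≡ 152 · 100 · 4 ≡ 1 (mod 163).
Since the result is 1, base 2 gives no evidence that 163 is composite.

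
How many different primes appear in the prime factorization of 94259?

94259 = 11^2 · 779
779 = 19 · 41
94259 = 11^2 · 19 · 41, which has 3 distinct prime factors.

3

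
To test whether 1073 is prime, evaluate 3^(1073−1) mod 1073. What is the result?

3^1 ≡ 3 (mod 1073)
3^2 ≡ 3^2 = 9 ≡ 9 (mod 1073)
3^4 ≡ 9^2 = 81 ≡ 81 (mod 1073)
3^8 ≡ 81^2 = 6561 ≡ 123 (mod 1073)
3^16 ≡ 123^2 = 15129 ≡ 107 (mod 1073)
3^32 ≡ 107^2 = 11449 ≡ 719 (mod 1073)
3^64 ≡ 719^2 = 516961 ≡ 848 (mod 1073)
3^128 ≡ 848^2 = 719104 ≡ 194 (mod 1073)
3^256 ≡ 194^2 = 37636 ≡ 81 (mod 1073)
3^512 ≡ 81^2 = 6561 ≡ 123 (mod 1073)
3^1024 ≡ 123^2 = 15129 ≡ 107 (mod 1073)
1072 = 1024 + 32 + 16 in binary powers of 2.
So 3^1072 ≡ 107 · 719 · 107 ≡ 848 (mod 1073).
Since 848 ≠ 1, base 3 is a Fermat witness: 1073 is composite.

848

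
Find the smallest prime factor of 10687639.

10687639 is odd.
Digit sum 40, not divisible by 3.
Ends in 9: not divisible by 5.
7: 10687639 = 7·1526805 + 4
11: 10687639 = 11·971603 + 6
13: 10687639 = 13·822126 + 1
17: 10687639 = 17·628684 + 11
19: 10687639 = 19·562507 + 6
23: 10687639 = 23·464679 + 22
29: 10687639 = 29·368539 + 8
31: 10687639 = 31·344762 + 17
37: 10687639 = 37·288855 + 4
41: 10687639 = 41·260674 + 5
43: 10687639 = 43·248549 + 32
47: 10687639 = 47·227396 + 27
53: 10687639 = 53·201653 + 30
59: 10687639 = 59·181146 + 25
61: 10687639 = 61·175207 + 12
67: 10687639 = 67·159517

67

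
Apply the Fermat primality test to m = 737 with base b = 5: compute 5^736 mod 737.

5^1 ≡ 5 (mod 737)
5^2 ≡ 5^2 = 25 ≡ 25 (mod 737)
5^4 ≡ 25^2 = 625 ≡ 625 (mod 737)
5^8 ≡ 625^2 = 390625 ≡ 15 (mod 737)
5^16 ≡ 15^2 = 225 ≡ 225 (mod 737)
5^32 ≡ 225^2 = 50625 ≡ 509 (mod 737)
5^64 ≡ 509^2 = 259081 ≡ 394 (mod 737)
5^128 ≡ 394^2 = 155236 ≡ 466 (mod 737)
5^256 ≡ 466^2 = 217156 ≡ 478 (mod 737)
5^512 ≡ 478^2 = 228484 ≡ 14 (mod 737)
736 = 512 + 128 + 64 + 32 in binary powers of 2.
So 5^736 ≡ 14 · 466 · 394 · 509 ≡ 643 (mod 737).
Since 643 ≠ 1, base 5 is a Fermat witness: 737 is composite.

643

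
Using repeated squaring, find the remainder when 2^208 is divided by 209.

36

2^1 ≡ 2 (mod 209)
2^2 ≡ 2^2 = 4 ≡ 4 (mod 209)
2^4 ≡ 4^2 = 16 ≡ 16 (mod 209)
2^8 ≡ 16^2 = 256 ≡ 47 (mod 209)
2^16 ≡ 47^2 = 2209 ≡ 119 (mod 209)
2^32 ≡ 119^2 = 14161 ≡ 158 (mod 209)
2^64 ≡ 158^2 = 24964 ≡ 93 (mod 209)
2^128 ≡ 93^2 = 8649 ≡ 80 (mod 209)
208 = 128 + 64 + 16 in binary powers of 2.
So 2^208 ≡ 80 · 93 · 119 ≡ 36 (mod 209).
Since 36 ≠ 1, base 2 is a Fermat witness: 209 is composite.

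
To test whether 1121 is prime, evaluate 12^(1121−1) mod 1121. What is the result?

197

12^1 ≡ 12 (mod 1121)
12^2 ≡ 12^2 = 144 ≡ 144 (mod 1121)
12^4 ≡ 144^2 = 20736 ≡ 558 (mod 1121)
12^8 ≡ 558^2 = 311364 ≡ 847 (mod 1121)
12^16 ≡ 847^2 = 717409 ≡ 1090 (mod 1121)
12^32 ≡ 1090^2 = 1188100 ≡ 961 (mod 1121)
12^64 ≡ 961^2 = 923521 ≡ 938 (mod 1121)
12^128 ≡ 938^2 = 879844 ≡ 980 (mod 1121)
12^256 ≡ 980^2 = 960400 ≡ 824 (mod 1121)
12^512 ≡ 824^2 = 678976 ≡ 771 (mod 1121)
12^1024 ≡ 771^2 = 594441 ≡ 311 (mod 1121)
1120 = 1024 + 64 + 32 in binary powers of 2.
So 12^1120 ≡ 311 · 938 · 961 ≡ 197 (mod 1121).
Since 197 ≠ 1, base 12 is a Fermat witness: 1121 is composite.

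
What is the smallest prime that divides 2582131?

2582131 is odd.
Digit sum 22, not divisible by 3.
Ends in 1: not divisible by 5.
7: 2582131 = 7·368875 + 6
11: 2582131 = 11·234739 + 2
13: 2582131 = 13·198625 + 6
17: 2582131 = 17·151890 + 1
19: 2582131 = 19·135901 + 12
23: 2582131 = 23·112266 + 13
29: 2582131 = 29·89039

29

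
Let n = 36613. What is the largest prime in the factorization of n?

36613 = 19 · 1927
1927 = 41 · 47
47 is prime.
So 36613 = 19 · 41 · 47; the largest prime factor is 47.

47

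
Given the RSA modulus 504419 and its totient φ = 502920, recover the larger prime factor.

991

φ(n) = (p−1)(q−1) = n − (p+q) + 1, so p + q = 504419 − 502920 + 1 = 1500.
p and q are the roots of t² − 1500t + 504419 = 0.
Discriminant: 1500² − 4·504419 = 2250000 − 2017676 = 232324; √232324 = 482.
q = (1500 − 482)/2 = 509, p = (1500 + 482)/2 = 991.
Check: 509 · 991 = 504419.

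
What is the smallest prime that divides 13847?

13847 is odd.
Digit sum 23, not divisible by 3.
Ends in 7: not divisible by 5.
7: 13847 = 7·1978 + 1
11: 13847 = 11·1258 + 9
13: 13847 = 13·1065 + 2
17: 13847 = 17·814 + 9
19: 13847 = 19·728 + 15
23: 13847 = 23·602 + 1
29: 13847 = 29·477 + 14
31: 13847 = 31·446 + 21
37: 13847 = 37·374 + 9
41: 13847 = 41·337 + 30
43: 13847 = 43·322 + 1
47: 13847 = 47·294 + 29
53: 13847 = 53·261 + 14
59: 13847 = 59·234 + 41
61: 13847 = 61·227

61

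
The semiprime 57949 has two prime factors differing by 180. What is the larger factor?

Since p = q + 180, we have 57949 = q(q + 180), so q² + 180q − 57949 = 0.
Discriminant: 180² + 4·57949 = 32400 + 231796 = 264196; √264196 = 514.
q = (−180 + 514)/2 = 167, and p = q + 180 = 347.
Check: 167 · 347 = 57949.

347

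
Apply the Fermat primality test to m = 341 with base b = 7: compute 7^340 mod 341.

7^1 ≡ 7 (mod 341)
7^2 ≡ 7^2 = 49 ≡ 49 (mod 341)
7^4 ≡ 49^2 = 2401 ≡ 14 (mod 341)
7^8 ≡ 14^2 = 196 ≡ 196 (mod 341)
7^16 ≡ 196^2 = 38416 ≡ 224 (mod 341)
7^32 ≡ 224^2 = 50176 ≡ 49 (mod 341)
7^64 ≡ 49^2 = 2401 ≡ 14 (mod 341)
7^128 ≡ 14^2 = 196 ≡ 196 (mod 341)
7^256 ≡ 196^2 = 38416 ≡ 224 (mod 341)
340 = 256 + 64 + 16 + 4 in binary powers of 2.
So 7^340 ≡ 224 · 14 · 224 · 14 ≡ 56 (mod 341).
Since 56 ≠ 1, base 7 is a Fermat witness: 341 is composite.

56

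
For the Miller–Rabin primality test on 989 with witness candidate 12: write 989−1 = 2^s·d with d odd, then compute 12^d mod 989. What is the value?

989 − 1 = 988 = 2^2 · 247, so d = 247.
12^1 ≡ 12 (mod 989)
12^2 ≡ 12^2 = 144 ≡ 144 (mod 989)
12^4 ≡ 144^2 = 20736 ≡ 956 (mod 989)
12^8 ≡ 956^2 = 913936 ≡ 100 (mod 989)
12^16 ≡ 100^2 = 10000 ≡ 110 (mod 989)
12^32 ≡ 110^2 = 12100 ≡ 232 (mod 989)
12^64 ≡ 232^2 = 53824 ≡ 418 (mod 989)
12^128 ≡ 418^2 = 174724 ≡ 660 (mod 989)
247 = 128 + 64 + 32 + 16 + 4 + 2 + 1 in binary powers of 2.
So 12^247 ≡ 660 · 418 · 232 · 110 · 956 · 144 · 12 ≡ 363 (mod 989).
Squaring chain: 363 → 232; never reaches −1, so base 12 is a Miller–Rabin witness that 989 is composite.

363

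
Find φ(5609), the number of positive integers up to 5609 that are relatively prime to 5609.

5460

Factor: 5609 = 71 · 79.
φ(5609) = (71−1) · (79−1) = 70 · 78 = 5460.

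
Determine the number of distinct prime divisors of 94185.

5

94185 = 3^2 · 10465
10465 = 5 · 2093
2093 = 7 · 299
299 = 13 · 23
94185 = 3^2 · 5 · 7 · 13 · 23, which has 5 distinct prime factors.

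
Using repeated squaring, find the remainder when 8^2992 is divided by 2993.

592

8^1 ≡ 8 (mod 2993)
8^2 ≡ 8^2 = 64 ≡ 64 (mod 2993)
8^4 ≡ 64^2 = 4096 ≡ 1103 (mod 2993)
8^8 ≡ 1103^2 = 1216609 ≡ 1451 (mod 2993)
8^16 ≡ 1451^2 = 2105401 ≡ 1322 (mod 2993)
8^32 ≡ 1322^2 = 1747684 ≡ 2765 (mod 2993)
8^64 ≡ 2765^2 = 7645225 ≡ 1103 (mod 2993)
8^128 ≡ 1103^2 = 1216609 ≡ 1451 (mod 2993)
8^256 ≡ 1451^2 = 2105401 ≡ 1322 (mod 2993)
8^512 ≡ 1322^2 = 1747684 ≡ 2765 (mod 2993)
8^1024 ≡ 2765^2 = 7645225 ≡ 1103 (mod 2993)
8^2048 ≡ 1103^2 = 1216609 ≡ 1451 (mod 2993)
2992 = 2048 + 512 + 256 + 128 + 32 + 16 in binary powers of 2.
So 8^2992 ≡ 1451 · 2765 · 1322 · 1451 · 2765 · 1322 ≡ 592 (mod 2993).
Since 592 ≠ 1, base 8 is a Fermat witness: 2993 is composite.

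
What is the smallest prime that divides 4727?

29

4727 is odd.
Digit sum 20, not divisible by 3.
Ends in 7: not divisible by 5.
7: 4727 = 7·675 + 2
11: 4727 = 11·429 + 8
13: 4727 = 13·363 + 8
17: 4727 = 17·278 + 1
19: 4727 = 19·248 + 15
23: 4727 = 23·205 + 12
29: 4727 = 29·163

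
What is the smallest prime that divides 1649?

1649 is odd.
Digit sum 20, not divisible by 3.
Ends in 9: not divisible by 5.
7: 1649 = 7·235 + 4
11: 1649 = 11·149 + 10
13: 1649 = 13·126 + 11
17: 1649 = 17·97

17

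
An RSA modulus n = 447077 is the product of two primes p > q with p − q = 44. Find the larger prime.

691

Since p = q + 44, we have 447077 = q(q + 44), so q² + 44q − 447077 = 0.
Discriminant: 44² + 4·447077 = 1936 + 1788308 = 1790244; √1790244 = 1338.
q = (−44 + 1338)/2 = 647, and p = q + 44 = 691.
Check: 647 · 691 = 447077.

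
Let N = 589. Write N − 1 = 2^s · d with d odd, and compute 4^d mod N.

140

589 − 1 = 588 = 2^2 · 147, so d = 147.
4^1 ≡ 4 (mod 589)
4^2 ≡ 4^2 = 16 ≡ 16 (mod 589)
4^4 ≡ 16^2 = 256 ≡ 256 (mod 589)
4^8 ≡ 256^2 = 65536 ≡ 157 (mod 589)
4^16 ≡ 157^2 = 24649 ≡ 500 (mod 589)
4^32 ≡ 500^2 = 250000 ≡ 264 (mod 589)
4^64 ≡ 264^2 = 69696 ≡ 194 (mod 589)
4^128 ≡ 194^2 = 37636 ≡ 529 (mod 589)
147 = 128 + 16 + 2 + 1 in binary powers of 2.
So 4^147 ≡ 529 · 500 · 16 · 4 ≡ 140 (mod 589).
Squaring chain: 140 → 163; never reaches −1, so base 4 is a Miller–Rabin witness that 589 is composite.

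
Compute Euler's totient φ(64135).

Factor: 64135 = 5 · 101 · 127.
φ(64135) = (5−1) · (101−1) · (127−1) = 4 · 100 · 126 = 50400.

50400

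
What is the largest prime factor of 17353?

67

17353 = 7 · 2479
2479 = 37 · 67
67 is prime.
So 17353 = 7 · 37 · 67; the largest prime factor is 67.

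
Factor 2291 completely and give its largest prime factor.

2291 = 29 · 79
79 is prime.
So 2291 = 29 · 79; the largest prime factor is 79.

79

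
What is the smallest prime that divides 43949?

43949 is odd.
Digit sum 29, not divisible by 3.
Ends in 9: not divisible by 5.
7: 43949 = 7·6278 + 3
11: 43949 = 11·3995 + 4
13: 43949 = 13·3380 + 9
17: 43949 = 17·2585 + 4
19: 43949 = 19·2313 + 2
23: 43949 = 23·1910 + 19
29: 43949 = 29·1515 + 14
31: 43949 = 31·1417 + 22
37: 43949 = 37·1187 + 30
41: 43949 = 41·1071 + 38
43: 43949 = 43·1022 + 3
47: 43949 = 47·935 + 4
53: 43949 = 53·829 + 12
59: 43949 = 59·744 + 53
61: 43949 = 61·720 + 29
67: 43949 = 67·655 + 64
71: 43949 = 71·619

71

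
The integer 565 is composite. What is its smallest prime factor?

5

565 is odd.
Digit sum 16, not divisible by 3.
Ends in 5: divisible by 5.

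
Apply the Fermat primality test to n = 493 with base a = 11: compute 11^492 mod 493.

285

11^1 ≡ 11 (mod 493)
11^2 ≡ 11^2 = 121 ≡ 121 (mod 493)
11^4 ≡ 121^2 = 14641 ≡ 344 (mod 493)
11^8 ≡ 344^2 = 118336 ≡ 16 (mod 493)
11^16 ≡ 16^2 = 256 ≡ 256 (mod 493)
11^32 ≡ 256^2 = 65536 ≡ 460 (mod 493)
11^64 ≡ 460^2 = 211600 ≡ 103 (mod 493)
11^128 ≡ 103^2 = 10609 ≡ 256 (mod 493)
11^256 ≡ 256^2 = 65536 ≡ 460 (mod 493)
492 = 256 + 128 + 64 + 32 + 8 + 4 in binary powers of 2.
So 11^492 ≡ 460 · 256 · 103 · 460 · 16 · 344 ≡ 285 (mod 493).
Since 285 ≠ 1, base 11 is a Fermat witness: 493 is composite.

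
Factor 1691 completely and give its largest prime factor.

1691 = 19 · 89
89 is prime.
So 1691 = 19 · 89; the largest prime factor is 89.

89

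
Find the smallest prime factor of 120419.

120419 is odd.
Digit sum 17, not divisible by 3.
Ends in 9: not divisible by 5.
7: 120419 = 7·17202 + 5
11: 120419 = 11·10947 + 2
13: 120419 = 13·9263

13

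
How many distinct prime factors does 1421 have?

2

1421 = 7^2 · 29
1421 = 7^2 · 29, which has 2 distinct prime factors.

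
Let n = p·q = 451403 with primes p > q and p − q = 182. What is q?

Since p = q + 182, we have 451403 = q(q + 182), so q² + 182q − 451403 = 0.
Discriminant: 182² + 4·451403 = 33124 + 1805612 = 1838736; √1838736 = 1356.
q = (−182 + 1356)/2 = 587, and p = q + 182 = 769.
Check: 587 · 769 = 451403.

587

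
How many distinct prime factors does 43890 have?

6

43890 = 2 · 21945
21945 = 3 · 7315
7315 = 5 · 1463
1463 = 7 · 209
209 = 11 · 19
43890 = 2 · 3 · 5 · 7 · 11 · 19, which has 6 distinct prime factors.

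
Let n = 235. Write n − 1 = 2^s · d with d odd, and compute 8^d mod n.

235 − 1 = 234 = 2^1 · 117, so d = 117.
8^1 ≡ 8 (mod 235)
8^2 ≡ 8^2 = 64 ≡ 64 (mod 235)
8^4 ≡ 64^2 = 4096 ≡ 101 (mod 235)
8^8 ≡ 101^2 = 10201 ≡ 96 (mod 235)
8^16 ≡ 96^2 = 9216 ≡ 51 (mod 235)
8^32 ≡ 51^2 = 2601 ≡ 16 (mod 235)
8^64 ≡ 16^2 = 256 ≡ 21 (mod 235)
117 = 64 + 32 + 16 + 4 + 1 in binary powers of 2.
So 8^117 ≡ 21 · 16 · 51 · 101 · 8 ≡ 158 (mod 235).
Squaring chain: 158; never reaches −1, so base 8 is a Miller–Rabin witness that 235 is composite.

158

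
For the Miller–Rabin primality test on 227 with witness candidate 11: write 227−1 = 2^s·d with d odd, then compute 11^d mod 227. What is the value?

1

227 − 1 = 226 = 2^1 · 113, so d = 113.
11^1 ≡ 11 (mod 227)
11^2 ≡ 11^2 = 121 ≡ 121 (mod 227)
11^4 ≡ 121^2 = 14641 ≡ 113 (mod 227)
11^8 ≡ 113^2 = 12769 ≡ 57 (mod 227)
11^16 ≡ 57^2 = 3249 ≡ 71 (mod 227)
11^32 ≡ 71^2 = 5041 ≡ 47 (mod 227)
11^64 ≡ 47^2 = 2209 ≡ 166 (mod 227)
113 = 64 + 32 + 16 + 1 in binary powers of 2.
So 11^113 ≡ 166 · 47 · 71 · 11 ≡ 1 (mod 227).
Since 11^d ≡ 1 (mod 227), base 11 does not prove 227 composite.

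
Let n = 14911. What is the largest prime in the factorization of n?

14911 = 13 · 1147
1147 = 31 · 37
37 is prime.
So 14911 = 13 · 31 · 37; the largest prime factor is 37.

37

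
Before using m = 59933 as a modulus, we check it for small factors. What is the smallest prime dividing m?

73

59933 is odd.
Digit sum 29, not divisible by 3.
Ends in 3: not divisible by 5.
7: 59933 = 7·8561 + 6
11: 59933 = 11·5448 + 5
13: 59933 = 13·4610 + 3
17: 59933 = 17·3525 + 8
19: 59933 = 19·3154 + 7
23: 59933 = 23·2605 + 18
29: 59933 = 29·2066 + 19
31: 59933 = 31·1933 + 10
37: 59933 = 37·1619 + 30
41: 59933 = 41·1461 + 32
43: 59933 = 43·1393 + 34
47: 59933 = 47·1275 + 8
53: 59933 = 53·1130 + 43
59: 59933 = 59·1015 + 48
61: 59933 = 61·982 + 31
67: 59933 = 67·894 + 35
71: 59933 = 71·844 + 9
73: 59933 = 73·821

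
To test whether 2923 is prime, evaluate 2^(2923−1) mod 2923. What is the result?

2^1 ≡ 2 (mod 2923)
2^2 ≡ 2^2 = 4 ≡ 4 (mod 2923)
2^4 ≡ 4^2 = 16 ≡ 16 (mod 2923)
2^8 ≡ 16^2 = 256 ≡ 256 (mod 2923)
2^16 ≡ 256^2 = 65536 ≡ 1230 (mod 2923)
2^32 ≡ 1230^2 = 1512900 ≡ 1709 (mod 2923)
2^64 ≡ 1709^2 = 2920681 ≡ 604 (mod 2923)
2^128 ≡ 604^2 = 364816 ≡ 2364 (mod 2923)
2^256 ≡ 2364^2 = 5588496 ≡ 2643 (mod 2923)
2^512 ≡ 2643^2 = 6985449 ≡ 2402 (mod 2923)
2^1024 ≡ 2402^2 = 5769604 ≡ 2525 (mod 2923)
2^2048 ≡ 2525^2 = 6375625 ≡ 562 (mod 2923)
2922 = 2048 + 512 + 256 + 64 + 32 + 8 + 2 in binary powers of 2.
So 2^2922 ≡ 562 · 2402 · 2643 · 604 · 1709 · 256 · 4 ≡ 2617 (mod 2923).
Since 2617 ≠ 1, base 2 is a Fermat witness: 2923 is composite.

2617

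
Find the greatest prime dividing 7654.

89

7654 = 2 · 3827
3827 = 43 · 89
89 is prime.
So 7654 = 2 · 43 · 89; the largest prime factor is 89.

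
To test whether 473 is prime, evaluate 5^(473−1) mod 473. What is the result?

454

5^1 ≡ 5 (mod 473)
5^2 ≡ 5^2 = 25 ≡ 25 (mod 473)
5^4 ≡ 25^2 = 625 ≡ 152 (mod 473)
5^8 ≡ 152^2 = 23104 ≡ 400 (mod 473)
5^16 ≡ 400^2 = 160000 ≡ 126 (mod 473)
5^32 ≡ 126^2 = 15876 ≡ 267 (mod 473)
5^64 ≡ 267^2 = 71289 ≡ 339 (mod 473)
5^128 ≡ 339^2 = 114921 ≡ 455 (mod 473)
5^256 ≡ 455^2 = 207025 ≡ 324 (mod 473)
472 = 256 + 128 + 64 + 16 + 8 in binary powers of 2.
So 5^472 ≡ 324 · 455 · 339 · 126 · 400 ≡ 454 (mod 473).
Since 454 ≠ 1, base 5 is a Fermat witness: 473 is composite.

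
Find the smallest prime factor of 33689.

33689 is odd.
Digit sum 29, not divisible by 3.
Ends in 9: not divisible by 5.
7: 33689 = 7·4812 + 5
11: 33689 = 11·3062 + 7
13: 33689 = 13·2591 + 6
17: 33689 = 17·1981 + 12
19: 33689 = 19·1773 + 2
23: 33689 = 23·1464 + 17
29: 33689 = 29·1161 + 20
31: 33689 = 31·1086 + 23
37: 33689 = 37·910 + 19
41: 33689 = 41·821 + 28
43: 33689 = 43·783 + 20
47: 33689 = 47·716 + 37
53: 33689 = 53·635 + 34
59: 33689 = 59·571

59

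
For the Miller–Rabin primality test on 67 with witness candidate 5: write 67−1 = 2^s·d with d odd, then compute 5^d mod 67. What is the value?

67 − 1 = 66 = 2^1 · 33, so d = 33.
5^1 ≡ 5 (mod 67)
5^2 ≡ 5^2 = 25 ≡ 25 (mod 67)
5^4 ≡ 25^2 = 625 ≡ 22 (mod 67)
5^8 ≡ 22^2 = 484 ≡ 15 (mod 67)
5^16 ≡ 15^2 = 225 ≡ 24 (mod 67)
5^32 ≡ 24^2 = 576 ≡ 40 (mod 67)
33 = 32 + 1 in binary powers of 2.
So 5^33 ≡ 40 · 5 ≡ 66 (mod 67).
Since 5^d ≡ 66 (mod 67), base 5 does not prove 67 composite.

66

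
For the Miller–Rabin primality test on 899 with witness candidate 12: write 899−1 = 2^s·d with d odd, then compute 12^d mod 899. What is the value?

899 − 1 = 898 = 2^1 · 449, so d = 449.
12^1 ≡ 12 (mod 899)
12^2 ≡ 12^2 = 144 ≡ 144 (mod 899)
12^4 ≡ 144^2 = 20736 ≡ 59 (mod 899)
12^8 ≡ 59^2 = 3481 ≡ 784 (mod 899)
12^16 ≡ 784^2 = 614656 ≡ 639 (mod 899)
12^32 ≡ 639^2 = 408321 ≡ 175 (mod 899)
12^64 ≡ 175^2 = 30625 ≡ 59 (mod 899)
12^128 ≡ 59^2 = 3481 ≡ 784 (mod 899)
12^256 ≡ 784^2 = 614656 ≡ 639 (mod 899)
449 = 256 + 128 + 64 + 1 in binary powers of 2.
So 12^449 ≡ 639 · 784 · 59 · 12 ≡ 447 (mod 899).
Squaring chain: 447; never reaches −1, so base 12 is a Miller–Rabin witness that 899 is composite.

447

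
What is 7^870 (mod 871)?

545

7^1 ≡ 7 (mod 871)
7^2 ≡ 7^2 = 49 ≡ 49 (mod 871)
7^4 ≡ 49^2 = 2401 ≡ 659 (mod 871)
7^8 ≡ 659^2 = 434281 ≡ 523 (mod 871)
7^16 ≡ 523^2 = 273529 ≡ 35 (mod 871)
7^32 ≡ 35^2 = 1225 ≡ 354 (mod 871)
7^64 ≡ 354^2 = 125316 ≡ 763 (mod 871)
7^128 ≡ 763^2 = 582169 ≡ 341 (mod 871)
7^256 ≡ 341^2 = 116281 ≡ 438 (mod 871)
7^512 ≡ 438^2 = 191844 ≡ 224 (mod 871)
870 = 512 + 256 + 64 + 32 + 4 + 2 in binary powers of 2.
So 7^870 ≡ 224 · 438 · 763 · 354 · 659 · 49 ≡ 545 (mod 871).
Since 545 ≠ 1, base 7 is a Fermat witness: 871 is composite.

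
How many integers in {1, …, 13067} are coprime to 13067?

Factor: 13067 = 73 · 179.
φ(13067) = (73−1) · (179−1) = 72 · 178 = 12816.

12816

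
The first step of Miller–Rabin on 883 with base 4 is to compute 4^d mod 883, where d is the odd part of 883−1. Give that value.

1

883 − 1 = 882 = 2^1 · 441, so d = 441.
4^1 ≡ 4 (mod 883)
4^2 ≡ 4^2 = 16 ≡ 16 (mod 883)
4^4 ≡ 16^2 = 256 ≡ 256 (mod 883)
4^8 ≡ 256^2 = 65536 ≡ 194 (mod 883)
4^16 ≡ 194^2 = 37636 ≡ 550 (mod 883)
4^32 ≡ 550^2 = 302500 ≡ 514 (mod 883)
4^64 ≡ 514^2 = 264196 ≡ 179 (mod 883)
4^128 ≡ 179^2 = 32041 ≡ 253 (mod 883)
4^256 ≡ 253^2 = 64009 ≡ 433 (mod 883)
441 = 256 + 128 + 32 + 16 + 8 + 1 in binary powers of 2.
So 4^441 ≡ 433 · 253 · 514 · 550 · 194 · 4 ≡ 1 (mod 883).
Since 4^d ≡ 1 (mod 883), base 4 does not prove 883 composite.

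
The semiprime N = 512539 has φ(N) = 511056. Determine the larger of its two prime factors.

937

φ(n) = (p−1)(q−1) = n − (p+q) + 1, so p + q = 512539 − 511056 + 1 = 1484.
p and q are the roots of t² − 1484t + 512539 = 0.
Discriminant: 1484² − 4·512539 = 2202256 − 2050156 = 152100; √152100 = 390.
q = (1484 − 390)/2 = 547, p = (1484 + 390)/2 = 937.
Check: 547 · 937 = 512539.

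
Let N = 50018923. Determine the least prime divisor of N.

97

50018923 is odd.
Digit sum 28, not divisible by 3.
Ends in 3: not divisible by 5.
7: 50018923 = 7·7145560 + 3
11: 50018923 = 11·4547174 + 9
13: 50018923 = 13·3847609 + 6
17: 50018923 = 17·2942289 + 10
19: 50018923 = 19·2632574 + 17
23: 50018923 = 23·2174735 + 18
29: 50018923 = 29·1724790 + 13
31: 50018923 = 31·1613513 + 20
37: 50018923 = 37·1351862 + 29
41: 50018923 = 41·1219973 + 30
43: 50018923 = 43·1163230 + 33
47: 50018923 = 47·1064232 + 19
53: 50018923 = 53·943753 + 14
59: 50018923 = 59·847778 + 21
61: 50018923 = 61·819982 + 21
67: 50018923 = 67·746551 + 6
71: 50018923 = 71·704491 + 62
73: 50018923 = 73·685190 + 53
79: 50018923 = 79·633150 + 73
83: 50018923 = 83·602637 + 52
89: 50018923 = 89·562010 + 33
97: 50018923 = 97·515659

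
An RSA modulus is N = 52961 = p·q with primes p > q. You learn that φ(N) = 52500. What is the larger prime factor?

φ(n) = (p−1)(q−1) = n − (p+q) + 1, so p + q = 52961 − 52500 + 1 = 462.
p and q are the roots of t² − 462t + 52961 = 0.
Discriminant: 462² − 4·52961 = 213444 − 211844 = 1600; √1600 = 40.
q = (462 − 40)/2 = 211, p = (462 + 40)/2 = 251.
Check: 211 · 251 = 52961.

251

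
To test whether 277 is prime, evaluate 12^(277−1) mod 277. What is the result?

12^1 ≡ 12 (mod 277)
12^2 ≡ 12^2 = 144 ≡ 144 (mod 277)
12^4 ≡ 144^2 = 20736 ≡ 238 (mod 277)
12^8 ≡ 238^2 = 56644 ≡ 136 (mod 277)
12^16 ≡ 136^2 = 18496 ≡ 214 (mod 277)
12^32 ≡ 214^2 = 45796 ≡ 91 (mod 277)
12^64 ≡ 91^2 = 8281 ≡ 248 (mod 277)
12^128 ≡ 248^2 = 61504 ≡ 10 (mod 277)
12^256 ≡ 10^2 = 100 ≡ 100 (mod 277)
276 = 256 + 16 + 4 in binary powers of 2.
So 12^276 ≡ 100 · 214 · 238 ≡ 1 (mod 277).
Since the result is 1, base 12 gives no evidence that 277 is composite.

1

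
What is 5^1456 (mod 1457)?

36

5^1 ≡ 5 (mod 1457)
5^2 ≡ 5^2 = 25 ≡ 25 (mod 1457)
5^4 ≡ 25^2 = 625 ≡ 625 (mod 1457)
5^8 ≡ 625^2 = 390625 ≡ 149 (mod 1457)
5^16 ≡ 149^2 = 22201 ≡ 346 (mod 1457)
5^32 ≡ 346^2 = 119716 ≡ 242 (mod 1457)
5^64 ≡ 242^2 = 58564 ≡ 284 (mod 1457)
5^128 ≡ 284^2 = 80656 ≡ 521 (mod 1457)
5^256 ≡ 521^2 = 271441 ≡ 439 (mod 1457)
5^512 ≡ 439^2 = 192721 ≡ 397 (mod 1457)
5^1024 ≡ 397^2 = 157609 ≡ 253 (mod 1457)
1456 = 1024 + 256 + 128 + 32 + 16 in binary powers of 2.
So 5^1456 ≡ 253 · 439 · 521 · 242 · 346 ≡ 36 (mod 1457).
Since 36 ≠ 1, base 5 is a Fermat witness: 1457 is composite.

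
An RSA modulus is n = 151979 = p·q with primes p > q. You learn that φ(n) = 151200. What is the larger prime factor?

φ(n) = (p−1)(q−1) = n − (p+q) + 1, so p + q = 151979 − 151200 + 1 = 780.
p and q are the roots of t² − 780t + 151979 = 0.
Discriminant: 780² − 4·151979 = 608400 − 607916 = 484; √484 = 22.
q = (780 − 22)/2 = 379, p = (780 + 22)/2 = 401.
Check: 379 · 401 = 151979.

401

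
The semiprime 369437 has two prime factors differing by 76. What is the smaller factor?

Since p = q + 76, we have 369437 = q(q + 76), so q² + 76q − 369437 = 0.
Discriminant: 76² + 4·369437 = 5776 + 1477748 = 1483524; √1483524 = 1218.
q = (−76 + 1218)/2 = 571, and p = q + 76 = 647.
Check: 571 · 647 = 369437.

571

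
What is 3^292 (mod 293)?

1

3^1 ≡ 3 (mod 293)
3^2 ≡ 3^2 = 9 ≡ 9 (mod 293)
3^4 ≡ 9^2 = 81 ≡ 81 (mod 293)
3^8 ≡ 81^2 = 6561 ≡ 115 (mod 293)
3^16 ≡ 115^2 = 13225 ≡ 40 (mod 293)
3^32 ≡ 40^2 = 1600 ≡ 135 (mod 293)
3^64 ≡ 135^2 = 18225 ≡ 59 (mod 293)
3^128 ≡ 59^2 = 3481 ≡ 258 (mod 293)
3^256 ≡ 258^2 = 66564 ≡ 53 (mod 293)
292 = 256 + 32 + 4 in binary powers of 2.
So 3^292 ≡ 53 · 135 · 81 ≡ 1 (mod 293).
Since the result is 1, base 3 gives no evidence that 293 is composite.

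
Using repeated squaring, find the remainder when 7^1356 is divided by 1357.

163

7^1 ≡ 7 (mod 1357)
7^2 ≡ 7^2 = 49 ≡ 49 (mod 1357)
7^4 ≡ 49^2 = 2401 ≡ 1044 (mod 1357)
7^8 ≡ 1044^2 = 1089936 ≡ 265 (mod 1357)
7^16 ≡ 265^2 = 70225 ≡ 1018 (mod 1357)
7^32 ≡ 1018^2 = 1036324 ≡ 933 (mod 1357)
7^64 ≡ 933^2 = 870489 ≡ 652 (mod 1357)
7^128 ≡ 652^2 = 425104 ≡ 363 (mod 1357)
7^256 ≡ 363^2 = 131769 ≡ 140 (mod 1357)
7^512 ≡ 140^2 = 19600 ≡ 602 (mod 1357)
7^1024 ≡ 602^2 = 362404 ≡ 85 (mod 1357)
1356 = 1024 + 256 + 64 + 8 + 4 in binary powers of 2.
So 7^1356 ≡ 85 · 140 · 652 · 265 · 1044 ≡ 163 (mod 1357).
Since 163 ≠ 1, base 7 is a Fermat witness: 1357 is composite.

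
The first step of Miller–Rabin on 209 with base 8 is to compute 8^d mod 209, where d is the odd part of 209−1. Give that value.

160

209 − 1 = 208 = 2^4 · 13, so d = 13.
8^1 ≡ 8 (mod 209)
8^2 ≡ 8^2 = 64 ≡ 64 (mod 209)
8^4 ≡ 64^2 = 4096 ≡ 125 (mod 209)
8^8 ≡ 125^2 = 15625 ≡ 159 (mod 209)
13 = 8 + 4 + 1 in binary powers of 2.
So 8^13 ≡ 159 · 125 · 8 ≡ 160 (mod 209).
Squaring chain: 160 → 102 → 163 → 26; never reaches −1, so base 8 is a Miller–Rabin witness that 209 is composite.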